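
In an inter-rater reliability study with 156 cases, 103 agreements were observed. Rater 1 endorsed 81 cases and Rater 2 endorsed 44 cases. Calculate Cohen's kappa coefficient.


P_o = 103/156 = 0.660256
P_e = (81*44 + 75*112) / 24336 = 0.491617
kappa = (P_o - P_e) / (1 - P_e)
kappa = (0.660256 - 0.491617) / (1 - 0.491617)
kappa = 0.3317

0.3317


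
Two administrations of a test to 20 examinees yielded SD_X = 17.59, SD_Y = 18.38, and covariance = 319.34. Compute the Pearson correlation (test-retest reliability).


r = cov(X,Y) / (SD_X * SD_Y)
r = 319.34 / (17.59 * 18.38)
r = 319.34 / 323.3042
r = 0.9877

0.9877


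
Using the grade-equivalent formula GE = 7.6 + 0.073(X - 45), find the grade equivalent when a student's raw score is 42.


raw - median = 42 - 45 = -3
slope * diff = 0.073 * -3 = -0.219
GE = 7.6 + -0.219
GE = 7.381

7.381


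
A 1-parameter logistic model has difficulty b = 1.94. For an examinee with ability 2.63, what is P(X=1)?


theta - b = 2.63 - 1.94 = 0.69
exp(-(theta - b)) = exp(-0.69) = 0.5016
P = 1 / (1 + 0.5016)
P = 0.666

0.666


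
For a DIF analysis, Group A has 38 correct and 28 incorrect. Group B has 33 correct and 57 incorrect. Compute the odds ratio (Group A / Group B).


Odds_A = 38/28 = 1.3571
Odds_B = 33/57 = 0.5789
OR = Odds_A / Odds_B = 1.3571 / 0.5789
Exactly, OR = (38 * 57) / (28 * 33) = 2166 / 924
OR = 2.3442

2.3442


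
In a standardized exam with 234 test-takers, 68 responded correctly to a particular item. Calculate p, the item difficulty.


Item difficulty p = number correct / total examinees
p = 68 / 234
p = 0.2906

0.2906


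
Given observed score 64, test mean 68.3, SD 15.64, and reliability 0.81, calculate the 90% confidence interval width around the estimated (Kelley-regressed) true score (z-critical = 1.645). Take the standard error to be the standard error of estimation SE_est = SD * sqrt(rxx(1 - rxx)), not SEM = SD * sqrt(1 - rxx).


True score estimate = 0.81*64 + 0.19*68.3 = 64.817
SE_est = SD * sqrt(rxx * (1 - rxx)) = 15.64 * sqrt(0.81 * 0.19) = 15.64 * sqrt(0.1539) = 6.135586
CI = T_est +/- z * SE_est, so width = 2 * z * SE_est = 2 * 1.645 * 6.135586
Width = 20.1861

20.1861


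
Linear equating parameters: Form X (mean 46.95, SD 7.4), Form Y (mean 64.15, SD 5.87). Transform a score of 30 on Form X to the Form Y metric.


slope = SD_Y / SD_X = 5.87 / 7.4 ~ 0.7932
intercept = mean_Y - slope * mean_X = 64.15 - (5.87 / 7.4) * 46.95 ~ 26.9072
Y = slope * X + intercept. To avoid rounding drift from the rounded slope/intercept, evaluate the equivalent form Y = mean_Y + SD_Y * (X - mean_X) / SD_X at full precision:
Y = 64.15 + 5.87 * (30 - 46.95) / 7.4
Y = 64.15 - 5.87 * 16.95 / 7.4
Y = 64.15 - 99.4965 / 7.4
Y = 64.15 - 13.4455
Y = 50.7045

50.7045


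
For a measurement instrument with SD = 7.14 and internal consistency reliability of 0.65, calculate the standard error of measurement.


SEM = SD * sqrt(1 - rxx)
SEM = 7.14 * sqrt(1 - 0.65)
SEM = 7.14 * sqrt(0.35) = 7.14 * 0.591608
SEM = 4.2241

4.2241


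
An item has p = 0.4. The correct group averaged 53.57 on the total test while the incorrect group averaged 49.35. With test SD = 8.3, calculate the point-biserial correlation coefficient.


q = 1 - p = 0.6
rpb = ((M1 - M0) / SD) * sqrt(p * q)
rpb = ((53.57 - 49.35) / 8.3) * sqrt(0.4 * 0.6)
rpb = 0.2491

0.2491


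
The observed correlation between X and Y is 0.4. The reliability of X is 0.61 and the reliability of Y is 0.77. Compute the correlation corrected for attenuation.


r_corrected = rxy / sqrt(rxx * ryy)
= 0.4 / sqrt(0.61 * 0.77)
= 0.4 / sqrt(0.4697)
= 0.4 / 0.685347
r_corrected = 0.5836

0.5836


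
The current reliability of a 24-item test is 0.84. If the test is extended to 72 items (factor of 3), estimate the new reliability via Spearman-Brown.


r_new = (n * rxx) / (1 + (n-1) * rxx)
r_new = (3 * 0.84) / (1 + 2 * 0.84)
r_new = 2.52 / 2.68
r_new = 0.9403

0.9403


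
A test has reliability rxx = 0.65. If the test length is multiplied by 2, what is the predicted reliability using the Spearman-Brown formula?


r_new = (n * rxx) / (1 + (n-1) * rxx)
r_new = (2 * 0.65) / (1 + 1 * 0.65)
r_new = 1.3 / 1.65
r_new = 0.7879

0.7879


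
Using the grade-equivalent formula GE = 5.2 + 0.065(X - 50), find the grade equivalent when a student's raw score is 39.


raw - median = 39 - 50 = -11
slope * diff = 0.065 * -11 = -0.715
GE = 5.2 + -0.715
GE = 4.485

4.485


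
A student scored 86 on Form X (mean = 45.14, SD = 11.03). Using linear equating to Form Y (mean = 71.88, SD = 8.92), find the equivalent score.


slope = SD_Y / SD_X = 8.92 / 11.03 ~ 0.8087
intercept = mean_Y - slope * mean_X = 71.88 - (8.92 / 11.03) * 45.14 ~ 35.3751
Y = slope * X + intercept. To avoid rounding drift from the rounded slope/intercept, evaluate the equivalent form Y = mean_Y + SD_Y * (X - mean_X) / SD_X at full precision:
Y = 71.88 + 8.92 * (86 - 45.14) / 11.03
Y = 71.88 + 8.92 * 40.86 / 11.03
Y = 71.88 + 364.4712 / 11.03
Y = 71.88 + 33.0436
Y = 104.9236

104.9236


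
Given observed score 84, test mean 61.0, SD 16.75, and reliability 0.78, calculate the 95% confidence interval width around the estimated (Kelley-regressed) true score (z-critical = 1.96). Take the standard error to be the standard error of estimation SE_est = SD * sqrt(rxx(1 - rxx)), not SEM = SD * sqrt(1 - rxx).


True score estimate = 0.78*84 + 0.22*61.0 = 78.94
SE_est = SD * sqrt(rxx * (1 - rxx)) = 16.75 * sqrt(0.78 * 0.22) = 16.75 * sqrt(0.1716) = 6.938626
CI = T_est +/- z * SE_est, so width = 2 * z * SE_est = 2 * 1.96 * 6.938626
Width = 27.1994

27.1994


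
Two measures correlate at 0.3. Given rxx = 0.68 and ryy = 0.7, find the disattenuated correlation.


r_corrected = rxy / sqrt(rxx * ryy)
= 0.3 / sqrt(0.68 * 0.7)
= 0.3 / sqrt(0.476)
= 0.3 / 0.689928
r_corrected = 0.4348

0.4348


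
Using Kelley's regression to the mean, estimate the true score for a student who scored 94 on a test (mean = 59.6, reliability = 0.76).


T_est = rxx * X + (1 - rxx) * mean
T_est = 0.76 * 94 + 0.24 * 59.6
T_est = 71.44 + 14.304
T_est = 85.744

85.744


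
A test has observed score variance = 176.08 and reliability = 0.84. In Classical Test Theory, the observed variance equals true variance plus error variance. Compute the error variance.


var_true = rxx * var_obs = 0.84 * 176.08 = 147.9072
var_error = var_obs - var_true
var_error = 176.08 - 147.9072
var_error = 28.1728

28.1728


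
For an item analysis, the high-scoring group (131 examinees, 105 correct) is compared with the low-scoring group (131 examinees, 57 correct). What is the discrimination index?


p_upper = 105/131 = 0.8015
p_lower = 57/131 = 0.4351
D = 0.8015 - 0.4351 = 0.3664

0.3664


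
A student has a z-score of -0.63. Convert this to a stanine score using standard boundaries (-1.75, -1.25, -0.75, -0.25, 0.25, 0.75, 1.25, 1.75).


Stanine boundaries: [-1.75, -1.25, -0.75, -0.25, 0.25, 0.75, 1.25, 1.75]
z = -0.63
Check each boundary:
  z >= -1.75 -> could be stanine 2
  z >= -1.25 -> could be stanine 3
  z >= -0.75 -> could be stanine 4
  z < -0.25
  z < 0.25
  z < 0.75
  z < 1.25
  z < 1.75
Highest qualifying boundary gives stanine = 4

4


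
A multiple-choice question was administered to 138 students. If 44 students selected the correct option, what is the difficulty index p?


Item difficulty p = number correct / total examinees
p = 44 / 138
p = 0.3188

0.3188


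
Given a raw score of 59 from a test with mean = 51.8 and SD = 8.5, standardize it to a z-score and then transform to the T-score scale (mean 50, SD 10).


z = (X - mean) / SD = (59 - 51.8) / 8.5
z = 7.2 / 8.5
z = 0.8471
T-score = T = 50 + 10z
Carry z at full precision (z = 7.2 / 8.5) into the conversion:
T-score = 50 + 10 * (7.2 / 8.5) = 50 + 72 / 8.5
T-score = 50 + 8.4706
T-score = 58.4706

58.4706


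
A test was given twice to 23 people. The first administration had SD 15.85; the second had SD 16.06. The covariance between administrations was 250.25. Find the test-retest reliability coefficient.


r = cov(X,Y) / (SD_X * SD_Y)
r = 250.25 / (15.85 * 16.06)
r = 250.25 / 254.551
r = 0.9831

0.9831


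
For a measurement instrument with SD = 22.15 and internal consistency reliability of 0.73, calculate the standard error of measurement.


SEM = SD * sqrt(1 - rxx)
SEM = 22.15 * sqrt(1 - 0.73)
SEM = 22.15 * sqrt(0.27) = 22.15 * 0.519615
SEM = 11.5095

11.5095


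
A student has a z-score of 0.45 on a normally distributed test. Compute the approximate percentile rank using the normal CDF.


CDF(z) = 0.5 * (1 + erf(z/sqrt(2)))
erf(0.3182) = 0.3473
CDF = 0.6736
Percentile rank = 0.6736 * 100 = 67.36

67.36


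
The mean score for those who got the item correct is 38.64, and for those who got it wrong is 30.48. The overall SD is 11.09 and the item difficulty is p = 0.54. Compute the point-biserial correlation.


q = 1 - p = 0.46
rpb = ((M1 - M0) / SD) * sqrt(p * q)
rpb = ((38.64 - 30.48) / 11.09) * sqrt(0.54 * 0.46)
rpb = 0.3667

0.3667


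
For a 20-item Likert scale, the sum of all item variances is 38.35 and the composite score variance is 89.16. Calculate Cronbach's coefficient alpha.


alpha = (k/(k-1)) * (1 - sum(si^2)/s_total^2)
= (20/19) * (1 - 38.35/89.16)
alpha = 0.5999

0.5999


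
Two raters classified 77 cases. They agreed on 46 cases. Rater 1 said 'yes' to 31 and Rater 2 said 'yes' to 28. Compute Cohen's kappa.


P_o = 46/77 = 0.597403
P_e = (31*28 + 46*49) / 5929 = 0.526564
kappa = (P_o - P_e) / (1 - P_e)
kappa = (0.597403 - 0.526564) / (1 - 0.526564)
kappa = 0.1496

0.1496


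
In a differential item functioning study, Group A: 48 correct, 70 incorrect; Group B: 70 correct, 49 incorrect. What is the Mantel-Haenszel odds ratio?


Odds_A = 48/70 = 0.6857
Odds_B = 70/49 = 1.4286
OR = Odds_A / Odds_B = 0.6857 / 1.4286
Exactly, OR = (48 * 49) / (70 * 70) = 2352 / 4900
OR = 0.48

0.48


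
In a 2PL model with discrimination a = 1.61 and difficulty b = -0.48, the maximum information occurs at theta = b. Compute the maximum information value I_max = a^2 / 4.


For 2PL, max info at theta = b = -0.48
I_max = a^2 / 4 = 1.61^2 / 4
= 2.5921 / 4
I_max = 0.648

0.648


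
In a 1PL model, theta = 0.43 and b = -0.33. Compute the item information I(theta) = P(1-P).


P = 1/(1+exp(-(0.43--0.33))) = 0.6814
I = P*(1-P) = 0.6814 * 0.3186
I = 0.2171

0.2171


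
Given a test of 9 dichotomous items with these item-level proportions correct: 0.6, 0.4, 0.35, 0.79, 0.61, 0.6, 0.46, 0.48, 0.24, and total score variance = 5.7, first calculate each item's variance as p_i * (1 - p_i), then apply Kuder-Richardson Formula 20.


For each item, compute p_i * q_i:
  Item 1: 0.6 * 0.4 = 0.24
  Item 2: 0.4 * 0.6 = 0.24
  Item 3: 0.35 * 0.65 = 0.2275
  Item 4: 0.79 * 0.21 = 0.1659
  Item 5: 0.61 * 0.39 = 0.2379
  Item 6: 0.6 * 0.4 = 0.24
  Item 7: 0.46 * 0.54 = 0.2484
  Item 8: 0.48 * 0.52 = 0.2496
  Item 9: 0.24 * 0.76 = 0.1824
Sum(p_i * q_i) = 0.24 + 0.24 + 0.2275 + 0.1659 + 0.2379 + 0.24 + 0.2484 + 0.2496 + 0.1824 = 2.0317
KR-20 = (k/(k-1)) * (1 - Sum(p_i*q_i) / Var_total)
= (9/8) * (1 - 2.0317/5.7)
= 1.125 * 0.6436
KR-20 = 0.724

0.724


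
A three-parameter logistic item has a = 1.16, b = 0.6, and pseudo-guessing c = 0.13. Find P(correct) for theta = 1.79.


logit = 1.16*(1.79 - 0.6) = 1.3804
P* = 1/(1 + exp(-1.3804)) = 0.7991
P = 0.13 + (1 - 0.13) * 0.7991
P = 0.8252

0.8252


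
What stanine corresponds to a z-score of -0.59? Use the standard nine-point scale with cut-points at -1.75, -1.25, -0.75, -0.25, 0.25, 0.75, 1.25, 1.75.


Stanine boundaries: [-1.75, -1.25, -0.75, -0.25, 0.25, 0.75, 1.25, 1.75]
z = -0.59
Check each boundary:
  z >= -1.75 -> could be stanine 2
  z >= -1.25 -> could be stanine 3
  z >= -0.75 -> could be stanine 4
  z < -0.25
  z < 0.25
  z < 0.75
  z < 1.25
  z < 1.75
Highest qualifying boundary gives stanine = 4

4


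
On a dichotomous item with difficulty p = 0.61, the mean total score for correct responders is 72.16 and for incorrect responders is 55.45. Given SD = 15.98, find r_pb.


q = 1 - p = 0.39
rpb = ((M1 - M0) / SD) * sqrt(p * q)
rpb = ((72.16 - 55.45) / 15.98) * sqrt(0.61 * 0.39)
rpb = 0.51

0.51


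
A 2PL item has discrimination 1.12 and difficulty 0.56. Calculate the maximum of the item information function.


For 2PL, max info at theta = b = 0.56
I_max = a^2 / 4 = 1.12^2 / 4
= 1.2544 / 4
I_max = 0.3136

0.3136


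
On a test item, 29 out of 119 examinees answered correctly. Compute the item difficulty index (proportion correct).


Item difficulty p = number correct / total examinees
p = 29 / 119
p = 0.2437

0.2437


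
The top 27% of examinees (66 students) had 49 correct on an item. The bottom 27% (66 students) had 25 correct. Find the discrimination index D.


p_upper = 49/66 = 0.7424
p_lower = 25/66 = 0.3788
D = 0.7424 - 0.3788 = 0.3636

0.3636


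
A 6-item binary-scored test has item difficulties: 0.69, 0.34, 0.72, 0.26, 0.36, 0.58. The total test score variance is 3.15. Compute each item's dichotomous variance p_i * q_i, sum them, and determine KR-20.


For each item, compute p_i * q_i:
  Item 1: 0.69 * 0.31 = 0.2139
  Item 2: 0.34 * 0.66 = 0.2244
  Item 3: 0.72 * 0.28 = 0.2016
  Item 4: 0.26 * 0.74 = 0.1924
  Item 5: 0.36 * 0.64 = 0.2304
  Item 6: 0.58 * 0.42 = 0.2436
Sum(p_i * q_i) = 0.2139 + 0.2244 + 0.2016 + 0.1924 + 0.2304 + 0.2436 = 1.3063
KR-20 = (k/(k-1)) * (1 - Sum(p_i*q_i) / Var_total)
= (6/5) * (1 - 1.3063/3.15)
= 1.2 * 0.5853
KR-20 = 0.7024

0.7024


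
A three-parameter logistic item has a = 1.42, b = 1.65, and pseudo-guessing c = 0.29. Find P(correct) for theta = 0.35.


logit = 1.42*(0.35 - 1.65) = -1.846
P* = 1/(1 + exp(--1.846)) = 0.1363
P = 0.29 + (1 - 0.29) * 0.1363
P = 0.3868

0.3868


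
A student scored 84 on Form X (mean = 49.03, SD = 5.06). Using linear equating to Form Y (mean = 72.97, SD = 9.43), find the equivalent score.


slope = SD_Y / SD_X = 9.43 / 5.06 ~ 1.8636
intercept = mean_Y - slope * mean_X = 72.97 - (9.43 / 5.06) * 49.03 ~ -18.4041
Y = slope * X + intercept. To avoid rounding drift from the rounded slope/intercept, evaluate the equivalent form Y = mean_Y + SD_Y * (X - mean_X) / SD_X at full precision:
Y = 72.97 + 9.43 * (84 - 49.03) / 5.06
Y = 72.97 + 9.43 * 34.97 / 5.06
Y = 72.97 + 329.7671 / 5.06
Y = 72.97 + 65.1714
Y = 138.1414

138.1414


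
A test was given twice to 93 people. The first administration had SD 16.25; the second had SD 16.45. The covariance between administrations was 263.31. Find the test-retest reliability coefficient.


r = cov(X,Y) / (SD_X * SD_Y)
r = 263.31 / (16.25 * 16.45)
r = 263.31 / 267.3125
r = 0.985

0.985


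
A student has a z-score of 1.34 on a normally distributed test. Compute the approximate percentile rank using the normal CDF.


CDF(z) = 0.5 * (1 + erf(z/sqrt(2)))
erf(0.9475) = 0.8198
CDF = 0.9099
Percentile rank = 0.9099 * 100 = 90.99

90.99


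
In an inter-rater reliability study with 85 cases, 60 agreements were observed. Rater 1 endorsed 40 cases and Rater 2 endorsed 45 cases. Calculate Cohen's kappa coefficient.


P_o = 60/85 = 0.705882
P_e = (40*45 + 45*40) / 7225 = 0.49827
kappa = (P_o - P_e) / (1 - P_e)
kappa = (0.705882 - 0.49827) / (1 - 0.49827)
kappa = 0.4138

0.4138


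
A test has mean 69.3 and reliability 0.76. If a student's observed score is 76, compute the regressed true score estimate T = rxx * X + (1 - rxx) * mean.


T_est = rxx * X + (1 - rxx) * mean
T_est = 0.76 * 76 + 0.24 * 69.3
T_est = 57.76 + 16.632
T_est = 74.392

74.392


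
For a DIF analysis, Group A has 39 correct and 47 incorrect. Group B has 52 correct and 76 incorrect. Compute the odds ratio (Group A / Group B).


Odds_A = 39/47 = 0.8298
Odds_B = 52/76 = 0.6842
OR = Odds_A / Odds_B = 0.8298 / 0.6842
Exactly, OR = (39 * 76) / (47 * 52) = 2964 / 2444
OR = 1.2128

1.2128


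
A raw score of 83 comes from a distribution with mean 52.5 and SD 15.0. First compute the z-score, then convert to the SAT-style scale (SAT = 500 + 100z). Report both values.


z = (X - mean) / SD = (83 - 52.5) / 15.0
z = 30.5 / 15.0
z = 2.0333
SAT-scale = SAT = 500 + 100z
Carry z at full precision (z = 30.5 / 15.0) into the conversion:
SAT-scale = 500 + 100 * (30.5 / 15.0) = 500 + 3050 / 15.0
SAT-scale = 500 + 203.3333
SAT-scale = 703.3333

703.3333


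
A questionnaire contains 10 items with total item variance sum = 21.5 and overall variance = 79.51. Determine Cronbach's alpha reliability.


alpha = (k/(k-1)) * (1 - sum(si^2)/s_total^2)
= (10/9) * (1 - 21.5/79.51)
alpha = 0.8107

0.8107


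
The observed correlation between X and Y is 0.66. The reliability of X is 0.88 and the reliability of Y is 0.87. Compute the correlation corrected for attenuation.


r_corrected = rxy / sqrt(rxx * ryy)
= 0.66 / sqrt(0.88 * 0.87)
= 0.66 / sqrt(0.7656)
= 0.66 / 0.874986
r_corrected = 0.7543

0.7543


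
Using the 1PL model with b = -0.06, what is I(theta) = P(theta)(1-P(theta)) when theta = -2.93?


P = 1/(1+exp(-(-2.93--0.06))) = 0.0537
I = P*(1-P) = 0.0537 * 0.9463
I = 0.0508

0.0508


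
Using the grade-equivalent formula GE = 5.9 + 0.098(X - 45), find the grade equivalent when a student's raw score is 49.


raw - median = 49 - 45 = 4
slope * diff = 0.098 * 4 = 0.392
GE = 5.9 + 0.392
GE = 6.292

6.292


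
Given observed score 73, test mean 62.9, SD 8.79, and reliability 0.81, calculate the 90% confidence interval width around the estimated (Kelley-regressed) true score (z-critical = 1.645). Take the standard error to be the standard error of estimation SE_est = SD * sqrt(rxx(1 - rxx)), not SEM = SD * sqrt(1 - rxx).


True score estimate = 0.81*73 + 0.19*62.9 = 71.081
SE_est = SD * sqrt(rxx * (1 - rxx)) = 8.79 * sqrt(0.81 * 0.19) = 8.79 * sqrt(0.1539) = 3.448325
CI = T_est +/- z * SE_est, so width = 2 * z * SE_est = 2 * 1.645 * 3.448325
Width = 11.345

11.345


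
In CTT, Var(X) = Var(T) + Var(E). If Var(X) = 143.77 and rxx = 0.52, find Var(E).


var_true = rxx * var_obs = 0.52 * 143.77 = 74.7604
var_error = var_obs - var_true
var_error = 143.77 - 74.7604
var_error = 69.0096

69.0096


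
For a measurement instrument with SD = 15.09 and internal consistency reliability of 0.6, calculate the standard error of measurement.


SEM = SD * sqrt(1 - rxx)
SEM = 15.09 * sqrt(1 - 0.6)
SEM = 15.09 * sqrt(0.4) = 15.09 * 0.632456
SEM = 9.5438

9.5438


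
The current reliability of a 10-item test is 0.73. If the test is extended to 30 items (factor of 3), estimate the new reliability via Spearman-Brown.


r_new = (n * rxx) / (1 + (n-1) * rxx)
r_new = (3 * 0.73) / (1 + 2 * 0.73)
r_new = 2.19 / 2.46
r_new = 0.8902

0.8902


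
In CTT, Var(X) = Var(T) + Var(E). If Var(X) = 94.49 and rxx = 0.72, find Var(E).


var_true = rxx * var_obs = 0.72 * 94.49 = 68.0328
var_error = var_obs - var_true
var_error = 94.49 - 68.0328
var_error = 26.4572

26.4572


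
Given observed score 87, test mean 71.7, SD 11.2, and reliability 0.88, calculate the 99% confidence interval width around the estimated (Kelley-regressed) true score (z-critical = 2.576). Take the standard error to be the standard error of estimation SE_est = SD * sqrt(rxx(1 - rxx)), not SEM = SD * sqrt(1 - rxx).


True score estimate = 0.88*87 + 0.12*71.7 = 85.164
SE_est = SD * sqrt(rxx * (1 - rxx)) = 11.2 * sqrt(0.88 * 0.12) = 11.2 * sqrt(0.1056) = 3.639569
CI = T_est +/- z * SE_est, so width = 2 * z * SE_est = 2 * 2.576 * 3.639569
Width = 18.7511

18.7511


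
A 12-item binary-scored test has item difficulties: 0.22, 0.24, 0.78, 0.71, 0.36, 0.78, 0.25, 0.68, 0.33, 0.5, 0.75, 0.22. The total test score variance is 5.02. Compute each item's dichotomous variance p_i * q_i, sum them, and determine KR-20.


For each item, compute p_i * q_i:
  Item 1: 0.22 * 0.78 = 0.1716
  Item 2: 0.24 * 0.76 = 0.1824
  Item 3: 0.78 * 0.22 = 0.1716
  Item 4: 0.71 * 0.29 = 0.2059
  Item 5: 0.36 * 0.64 = 0.2304
  Item 6: 0.78 * 0.22 = 0.1716
  Item 7: 0.25 * 0.75 = 0.1875
  Item 8: 0.68 * 0.32 = 0.2176
  Item 9: 0.33 * 0.67 = 0.2211
  Item 10: 0.5 * 0.5 = 0.25
  Item 11: 0.75 * 0.25 = 0.1875
  Item 12: 0.22 * 0.78 = 0.1716
Sum(p_i * q_i) = 0.1716 + 0.1824 + 0.1716 + 0.2059 + 0.2304 + 0.1716 + 0.1875 + 0.2176 + 0.2211 + 0.25 + 0.1875 + 0.1716 = 2.3688
KR-20 = (k/(k-1)) * (1 - Sum(p_i*q_i) / Var_total)
= (12/11) * (1 - 2.3688/5.02)
= 1.0909 * 0.5281
KR-20 = 0.5761

0.5761


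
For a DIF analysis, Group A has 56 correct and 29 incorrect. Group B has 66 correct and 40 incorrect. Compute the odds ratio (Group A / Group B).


Odds_A = 56/29 = 1.931
Odds_B = 66/40 = 1.65
OR = Odds_A / Odds_B = 1.931 / 1.65
Exactly, OR = (56 * 40) / (29 * 66) = 2240 / 1914
OR = 1.1703

1.1703


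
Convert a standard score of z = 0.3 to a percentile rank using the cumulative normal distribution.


CDF(z) = 0.5 * (1 + erf(z/sqrt(2)))
erf(0.2121) = 0.2358
CDF = 0.6179
Percentile rank = 0.6179 * 100 = 61.79

61.79


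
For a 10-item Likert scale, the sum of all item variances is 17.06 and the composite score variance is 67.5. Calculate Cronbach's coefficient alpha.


alpha = (k/(k-1)) * (1 - sum(si^2)/s_total^2)
= (10/9) * (1 - 17.06/67.5)
alpha = 0.8303

0.8303


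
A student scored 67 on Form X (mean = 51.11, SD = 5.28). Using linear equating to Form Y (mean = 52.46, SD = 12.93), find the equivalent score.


slope = SD_Y / SD_X = 12.93 / 5.28 ~ 2.4489
intercept = mean_Y - slope * mean_X = 52.46 - (12.93 / 5.28) * 51.11 ~ -72.7014
Y = slope * X + intercept. To avoid rounding drift from the rounded slope/intercept, evaluate the equivalent form Y = mean_Y + SD_Y * (X - mean_X) / SD_X at full precision:
Y = 52.46 + 12.93 * (67 - 51.11) / 5.28
Y = 52.46 + 12.93 * 15.89 / 5.28
Y = 52.46 + 205.4577 / 5.28
Y = 52.46 + 38.9124
Y = 91.3724

91.3724


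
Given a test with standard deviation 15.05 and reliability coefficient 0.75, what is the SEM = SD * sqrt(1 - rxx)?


SEM = SD * sqrt(1 - rxx)
SEM = 15.05 * sqrt(1 - 0.75)
SEM = 15.05 * sqrt(0.25) = 15.05 * 0.5
SEM = 7.525

7.525


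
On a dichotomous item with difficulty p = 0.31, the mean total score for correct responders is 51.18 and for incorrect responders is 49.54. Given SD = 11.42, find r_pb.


q = 1 - p = 0.69
rpb = ((M1 - M0) / SD) * sqrt(p * q)
rpb = ((51.18 - 49.54) / 11.42) * sqrt(0.31 * 0.69)
rpb = 0.0664

0.0664


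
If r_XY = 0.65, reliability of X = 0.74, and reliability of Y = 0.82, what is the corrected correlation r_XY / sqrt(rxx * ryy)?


r_corrected = rxy / sqrt(rxx * ryy)
= 0.65 / sqrt(0.74 * 0.82)
= 0.65 / sqrt(0.6068)
= 0.65 / 0.778974
r_corrected = 0.8344

0.8344


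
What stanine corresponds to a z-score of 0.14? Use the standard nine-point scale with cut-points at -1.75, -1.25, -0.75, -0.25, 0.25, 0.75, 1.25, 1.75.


Stanine boundaries: [-1.75, -1.25, -0.75, -0.25, 0.25, 0.75, 1.25, 1.75]
z = 0.14
Check each boundary:
  z >= -1.75 -> could be stanine 2
  z >= -1.25 -> could be stanine 3
  z >= -0.75 -> could be stanine 4
  z >= -0.25 -> could be stanine 5
  z < 0.25
  z < 0.75
  z < 1.25
  z < 1.75
Highest qualifying boundary gives stanine = 5

5


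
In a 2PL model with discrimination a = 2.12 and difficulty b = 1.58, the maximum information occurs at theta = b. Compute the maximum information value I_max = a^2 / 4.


For 2PL, max info at theta = b = 1.58
I_max = a^2 / 4 = 2.12^2 / 4
= 4.4944 / 4
I_max = 1.1236

1.1236


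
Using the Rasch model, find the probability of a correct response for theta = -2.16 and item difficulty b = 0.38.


theta - b = -2.16 - 0.38 = -2.54
exp(-(theta - b)) = exp(2.54) = 12.6797
P = 1 / (1 + 12.6797)
P = 0.0731

0.0731


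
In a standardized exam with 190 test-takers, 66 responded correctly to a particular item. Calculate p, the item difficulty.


Item difficulty p = number correct / total examinees
p = 66 / 190
p = 0.3474

0.3474


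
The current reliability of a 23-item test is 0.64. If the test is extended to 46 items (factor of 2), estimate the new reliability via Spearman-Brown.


r_new = (n * rxx) / (1 + (n-1) * rxx)
r_new = (2 * 0.64) / (1 + 1 * 0.64)
r_new = 1.28 / 1.64
r_new = 0.7805

0.7805


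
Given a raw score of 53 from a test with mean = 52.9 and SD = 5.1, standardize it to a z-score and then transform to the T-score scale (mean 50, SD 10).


z = (X - mean) / SD = (53 - 52.9) / 5.1
z = 0.1 / 5.1
z = 0.0196
T-score = T = 50 + 10z
Carry z at full precision (z = 0.1 / 5.1) into the conversion:
T-score = 50 + 10 * (0.1 / 5.1) = 50 + 1 / 5.1
T-score = 50 + 0.1961
T-score = 50.1961

50.1961


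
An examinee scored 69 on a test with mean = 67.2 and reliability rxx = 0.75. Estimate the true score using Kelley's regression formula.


T_est = rxx * X + (1 - rxx) * mean
T_est = 0.75 * 69 + 0.25 * 67.2
T_est = 51.75 + 16.8
T_est = 68.55

68.55


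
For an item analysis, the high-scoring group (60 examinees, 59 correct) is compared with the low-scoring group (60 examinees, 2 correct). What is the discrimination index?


p_upper = 59/60 = 0.9833
p_lower = 2/60 = 0.0333
D = 0.9833 - 0.0333 = 0.95

0.95


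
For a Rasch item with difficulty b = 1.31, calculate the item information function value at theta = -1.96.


P = 1/(1+exp(-(-1.96-1.31))) = 0.0366
I = P*(1-P) = 0.0366 * 0.9634
I = 0.0353

0.0353


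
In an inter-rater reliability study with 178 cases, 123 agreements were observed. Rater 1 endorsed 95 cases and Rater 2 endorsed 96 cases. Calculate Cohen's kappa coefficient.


P_o = 123/178 = 0.691011
P_e = (95*96 + 83*82) / 31684 = 0.502651
kappa = (P_o - P_e) / (1 - P_e)
kappa = (0.691011 - 0.502651) / (1 - 0.502651)
kappa = 0.3787

0.3787


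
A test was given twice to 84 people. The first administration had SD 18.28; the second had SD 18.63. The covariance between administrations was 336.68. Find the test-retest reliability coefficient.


r = cov(X,Y) / (SD_X * SD_Y)
r = 336.68 / (18.28 * 18.63)
r = 336.68 / 340.5564
r = 0.9886

0.9886


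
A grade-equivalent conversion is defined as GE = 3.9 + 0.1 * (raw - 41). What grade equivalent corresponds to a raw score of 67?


raw - median = 67 - 41 = 26
slope * diff = 0.1 * 26 = 2.6
GE = 3.9 + 2.6
GE = 6.5

6.5


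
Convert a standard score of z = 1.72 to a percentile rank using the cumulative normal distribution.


CDF(z) = 0.5 * (1 + erf(z/sqrt(2)))
erf(1.2162) = 0.9146
CDF = 0.9573
Percentile rank = 0.9573 * 100 = 95.73

95.73


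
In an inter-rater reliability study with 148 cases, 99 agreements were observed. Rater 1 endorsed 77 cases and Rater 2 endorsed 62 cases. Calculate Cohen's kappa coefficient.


P_o = 99/148 = 0.668919
P_e = (77*62 + 71*86) / 21904 = 0.496713
kappa = (P_o - P_e) / (1 - P_e)
kappa = (0.668919 - 0.496713) / (1 - 0.496713)
kappa = 0.3422

0.3422


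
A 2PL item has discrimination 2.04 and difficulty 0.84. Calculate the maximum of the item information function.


For 2PL, max info at theta = b = 0.84
I_max = a^2 / 4 = 2.04^2 / 4
= 4.1616 / 4
I_max = 1.0404

1.0404


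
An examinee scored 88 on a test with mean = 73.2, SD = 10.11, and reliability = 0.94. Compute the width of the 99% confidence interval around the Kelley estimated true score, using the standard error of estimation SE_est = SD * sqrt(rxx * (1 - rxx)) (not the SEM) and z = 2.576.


True score estimate = 0.94*88 + 0.06*73.2 = 87.112
SE_est = SD * sqrt(rxx * (1 - rxx)) = 10.11 * sqrt(0.94 * 0.06) = 10.11 * sqrt(0.0564) = 2.400992
CI = T_est +/- z * SE_est, so width = 2 * z * SE_est = 2 * 2.576 * 2.400992
Width = 12.3699

12.3699


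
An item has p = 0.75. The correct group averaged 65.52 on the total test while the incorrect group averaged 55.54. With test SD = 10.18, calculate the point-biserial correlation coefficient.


q = 1 - p = 0.25
rpb = ((M1 - M0) / SD) * sqrt(p * q)
rpb = ((65.52 - 55.54) / 10.18) * sqrt(0.75 * 0.25)
rpb = 0.4245

0.4245


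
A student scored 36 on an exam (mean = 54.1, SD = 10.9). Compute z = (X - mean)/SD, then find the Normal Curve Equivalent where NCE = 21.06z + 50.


z = (X - mean) / SD = (36 - 54.1) / 10.9
z = -18.1 / 10.9
z = -1.6606
NCE = NCE = 21.06z + 50
Carry z at full precision (z = -18.1 / 10.9) into the conversion:
NCE = 21.06 * (-18.1 / 10.9) + 50 = -381.186 / 10.9 + 50
NCE = -34.9712 + 50
NCE = 15.0288

15.0288


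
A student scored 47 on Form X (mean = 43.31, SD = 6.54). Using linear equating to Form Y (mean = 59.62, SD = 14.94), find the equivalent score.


slope = SD_Y / SD_X = 14.94 / 6.54 ~ 2.2844
intercept = mean_Y - slope * mean_X = 59.62 - (14.94 / 6.54) * 43.31 ~ -39.3175
Y = slope * X + intercept. To avoid rounding drift from the rounded slope/intercept, evaluate the equivalent form Y = mean_Y + SD_Y * (X - mean_X) / SD_X at full precision:
Y = 59.62 + 14.94 * (47 - 43.31) / 6.54
Y = 59.62 + 14.94 * 3.69 / 6.54
Y = 59.62 + 55.1286 / 6.54
Y = 59.62 + 8.4294
Y = 68.0494

68.0494


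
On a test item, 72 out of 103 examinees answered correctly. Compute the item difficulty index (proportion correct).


Item difficulty p = number correct / total examinees
p = 72 / 103
p = 0.699

0.699


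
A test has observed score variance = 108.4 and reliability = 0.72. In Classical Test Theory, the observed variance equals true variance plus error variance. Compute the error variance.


var_true = rxx * var_obs = 0.72 * 108.4 = 78.048
var_error = var_obs - var_true
var_error = 108.4 - 78.048
var_error = 30.352

30.352


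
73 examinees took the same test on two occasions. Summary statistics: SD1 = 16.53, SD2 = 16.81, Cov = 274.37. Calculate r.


r = cov(X,Y) / (SD_X * SD_Y)
r = 274.37 / (16.53 * 16.81)
r = 274.37 / 277.8693
r = 0.9874

0.9874


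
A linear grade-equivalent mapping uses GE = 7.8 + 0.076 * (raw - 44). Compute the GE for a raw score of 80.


raw - median = 80 - 44 = 36
slope * diff = 0.076 * 36 = 2.736
GE = 7.8 + 2.736
GE = 10.536

10.536


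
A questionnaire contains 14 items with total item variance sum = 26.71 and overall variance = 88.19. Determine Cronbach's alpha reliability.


alpha = (k/(k-1)) * (1 - sum(si^2)/s_total^2)
= (14/13) * (1 - 26.71/88.19)
alpha = 0.7508

0.7508


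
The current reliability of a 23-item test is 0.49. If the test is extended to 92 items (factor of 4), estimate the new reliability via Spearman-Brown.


r_new = (n * rxx) / (1 + (n-1) * rxx)
r_new = (4 * 0.49) / (1 + 3 * 0.49)
r_new = 1.96 / 2.47
r_new = 0.7935

0.7935


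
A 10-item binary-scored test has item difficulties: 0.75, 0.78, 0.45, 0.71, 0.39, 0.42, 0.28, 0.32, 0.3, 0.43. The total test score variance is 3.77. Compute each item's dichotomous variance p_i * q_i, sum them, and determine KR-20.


For each item, compute p_i * q_i:
  Item 1: 0.75 * 0.25 = 0.1875
  Item 2: 0.78 * 0.22 = 0.1716
  Item 3: 0.45 * 0.55 = 0.2475
  Item 4: 0.71 * 0.29 = 0.2059
  Item 5: 0.39 * 0.61 = 0.2379
  Item 6: 0.42 * 0.58 = 0.2436
  Item 7: 0.28 * 0.72 = 0.2016
  Item 8: 0.32 * 0.68 = 0.2176
  Item 9: 0.3 * 0.7 = 0.21
  Item 10: 0.43 * 0.57 = 0.2451
Sum(p_i * q_i) = 0.1875 + 0.1716 + 0.2475 + 0.2059 + 0.2379 + 0.2436 + 0.2016 + 0.2176 + 0.21 + 0.2451 = 2.1683
KR-20 = (k/(k-1)) * (1 - Sum(p_i*q_i) / Var_total)
= (10/9) * (1 - 2.1683/3.77)
= 1.1111 * 0.4249
KR-20 = 0.4721

0.4721


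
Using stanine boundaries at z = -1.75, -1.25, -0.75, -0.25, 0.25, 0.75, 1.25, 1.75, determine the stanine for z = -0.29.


Stanine boundaries: [-1.75, -1.25, -0.75, -0.25, 0.25, 0.75, 1.25, 1.75]
z = -0.29
Check each boundary:
  z >= -1.75 -> could be stanine 2
  z >= -1.25 -> could be stanine 3
  z >= -0.75 -> could be stanine 4
  z < -0.25
  z < 0.25
  z < 0.75
  z < 1.25
  z < 1.75
Highest qualifying boundary gives stanine = 4

4


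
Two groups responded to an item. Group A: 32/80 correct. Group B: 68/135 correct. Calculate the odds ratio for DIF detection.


Odds_A = 32/48 = 0.6667
Odds_B = 68/67 = 1.0149
OR = Odds_A / Odds_B = 0.6667 / 1.0149
Exactly, OR = (32 * 67) / (48 * 68) = 2144 / 3264
OR = 0.6569

0.6569


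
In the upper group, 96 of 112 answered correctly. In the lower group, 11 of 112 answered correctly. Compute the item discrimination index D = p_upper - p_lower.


p_upper = 96/112 = 0.8571
p_lower = 11/112 = 0.0982
D = 0.8571 - 0.0982 = 0.7589

0.7589


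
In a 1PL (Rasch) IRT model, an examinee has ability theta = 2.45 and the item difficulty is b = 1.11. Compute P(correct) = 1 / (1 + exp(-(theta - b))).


theta - b = 2.45 - 1.11 = 1.34
exp(-(theta - b)) = exp(-1.34) = 0.2618
P = 1 / (1 + 0.2618)
P = 0.7925

0.7925


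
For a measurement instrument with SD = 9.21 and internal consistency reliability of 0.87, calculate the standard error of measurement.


SEM = SD * sqrt(1 - rxx)
SEM = 9.21 * sqrt(1 - 0.87)
SEM = 9.21 * sqrt(0.13) = 9.21 * 0.360555
SEM = 3.3207

3.3207


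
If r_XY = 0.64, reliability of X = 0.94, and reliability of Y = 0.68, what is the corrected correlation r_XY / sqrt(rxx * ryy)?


r_corrected = rxy / sqrt(rxx * ryy)
= 0.64 / sqrt(0.94 * 0.68)
= 0.64 / sqrt(0.6392)
= 0.64 / 0.7995
r_corrected = 0.8005

0.8005


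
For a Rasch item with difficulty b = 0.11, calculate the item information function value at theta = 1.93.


P = 1/(1+exp(-(1.93-0.11))) = 0.8606
I = P*(1-P) = 0.8606 * 0.1394
I = 0.12

0.12


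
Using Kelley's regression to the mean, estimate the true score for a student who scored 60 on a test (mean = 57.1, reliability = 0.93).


T_est = rxx * X + (1 - rxx) * mean
T_est = 0.93 * 60 + 0.07 * 57.1
T_est = 55.8 + 3.997
T_est = 59.797

59.797


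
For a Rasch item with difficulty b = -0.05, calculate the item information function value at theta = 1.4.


P = 1/(1+exp(-(1.4--0.05))) = 0.81
I = P*(1-P) = 0.81 * 0.19
I = 0.1539

0.1539


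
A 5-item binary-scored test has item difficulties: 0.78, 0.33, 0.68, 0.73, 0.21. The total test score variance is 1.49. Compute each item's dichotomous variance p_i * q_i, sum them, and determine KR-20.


For each item, compute p_i * q_i:
  Item 1: 0.78 * 0.22 = 0.1716
  Item 2: 0.33 * 0.67 = 0.2211
  Item 3: 0.68 * 0.32 = 0.2176
  Item 4: 0.73 * 0.27 = 0.1971
  Item 5: 0.21 * 0.79 = 0.1659
Sum(p_i * q_i) = 0.1716 + 0.2211 + 0.2176 + 0.1971 + 0.1659 = 0.9733
KR-20 = (k/(k-1)) * (1 - Sum(p_i*q_i) / Var_total)
= (5/4) * (1 - 0.9733/1.49)
= 1.25 * 0.3468
KR-20 = 0.4335

0.4335


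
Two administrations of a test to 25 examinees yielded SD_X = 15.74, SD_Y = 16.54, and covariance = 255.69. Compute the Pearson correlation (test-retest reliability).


r = cov(X,Y) / (SD_X * SD_Y)
r = 255.69 / (15.74 * 16.54)
r = 255.69 / 260.3396
r = 0.9821

0.9821


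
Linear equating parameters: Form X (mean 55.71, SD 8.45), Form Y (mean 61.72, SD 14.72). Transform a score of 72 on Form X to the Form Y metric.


slope = SD_Y / SD_X = 14.72 / 8.45 ~ 1.742
intercept = mean_Y - slope * mean_X = 61.72 - (14.72 / 8.45) * 55.71 ~ -35.3275
Y = slope * X + intercept. To avoid rounding drift from the rounded slope/intercept, evaluate the equivalent form Y = mean_Y + SD_Y * (X - mean_X) / SD_X at full precision:
Y = 61.72 + 14.72 * (72 - 55.71) / 8.45
Y = 61.72 + 14.72 * 16.29 / 8.45
Y = 61.72 + 239.7888 / 8.45
Y = 61.72 + 28.3774
Y = 90.0974

90.0974


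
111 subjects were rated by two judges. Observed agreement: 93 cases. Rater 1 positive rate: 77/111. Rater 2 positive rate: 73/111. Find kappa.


P_o = 93/111 = 0.837838
P_e = (77*73 + 34*38) / 12321 = 0.561075
kappa = (P_o - P_e) / (1 - P_e)
kappa = (0.837838 - 0.561075) / (1 - 0.561075)
kappa = 0.6305

0.6305


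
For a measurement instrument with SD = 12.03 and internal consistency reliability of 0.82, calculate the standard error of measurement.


SEM = SD * sqrt(1 - rxx)
SEM = 12.03 * sqrt(1 - 0.82)
SEM = 12.03 * sqrt(0.18) = 12.03 * 0.424264
SEM = 5.1039

5.1039


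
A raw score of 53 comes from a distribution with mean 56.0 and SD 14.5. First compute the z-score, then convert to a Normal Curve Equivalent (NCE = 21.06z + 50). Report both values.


z = (X - mean) / SD = (53 - 56.0) / 14.5
z = -3.0 / 14.5
z = -0.2069
NCE = NCE = 21.06z + 50
Carry z at full precision (z = -3.0 / 14.5) into the conversion:
NCE = 21.06 * (-3.0 / 14.5) + 50 = -63.18 / 14.5 + 50
NCE = -4.3572 + 50
NCE = 45.6428

45.6428


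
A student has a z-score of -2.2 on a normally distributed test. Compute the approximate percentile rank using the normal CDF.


CDF(z) = 0.5 * (1 + erf(z/sqrt(2)))
erf(-1.5556) = -0.9722
CDF = 0.0139
Percentile rank = 0.0139 * 100 = 1.39

1.39


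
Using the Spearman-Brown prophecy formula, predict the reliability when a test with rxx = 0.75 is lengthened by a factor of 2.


r_new = (n * rxx) / (1 + (n-1) * rxx)
r_new = (2 * 0.75) / (1 + 1 * 0.75)
r_new = 1.5 / 1.75
r_new = 0.8571

0.8571


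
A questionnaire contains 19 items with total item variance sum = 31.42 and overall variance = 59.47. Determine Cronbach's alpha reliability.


alpha = (k/(k-1)) * (1 - sum(si^2)/s_total^2)
= (19/18) * (1 - 31.42/59.47)
alpha = 0.4979

0.4979


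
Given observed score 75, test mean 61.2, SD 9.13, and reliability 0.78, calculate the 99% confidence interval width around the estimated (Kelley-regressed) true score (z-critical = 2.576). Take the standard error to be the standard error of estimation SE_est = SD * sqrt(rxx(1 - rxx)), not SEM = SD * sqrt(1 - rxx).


True score estimate = 0.78*75 + 0.22*61.2 = 71.964
SE_est = SD * sqrt(rxx * (1 - rxx)) = 9.13 * sqrt(0.78 * 0.22) = 9.13 * sqrt(0.1716) = 3.782069
CI = T_est +/- z * SE_est, so width = 2 * z * SE_est = 2 * 2.576 * 3.782069
Width = 19.4852

19.4852


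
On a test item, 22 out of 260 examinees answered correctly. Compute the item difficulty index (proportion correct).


Item difficulty p = number correct / total examinees
p = 22 / 260
p = 0.0846

0.0846


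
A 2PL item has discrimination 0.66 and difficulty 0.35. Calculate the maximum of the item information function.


For 2PL, max info at theta = b = 0.35
I_max = a^2 / 4 = 0.66^2 / 4
= 0.4356 / 4
I_max = 0.1089

0.1089


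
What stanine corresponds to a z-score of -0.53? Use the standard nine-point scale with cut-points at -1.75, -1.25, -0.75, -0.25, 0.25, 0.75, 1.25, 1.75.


Stanine boundaries: [-1.75, -1.25, -0.75, -0.25, 0.25, 0.75, 1.25, 1.75]
z = -0.53
Check each boundary:
  z >= -1.75 -> could be stanine 2
  z >= -1.25 -> could be stanine 3
  z >= -0.75 -> could be stanine 4
  z < -0.25
  z < 0.25
  z < 0.75
  z < 1.25
  z < 1.75
Highest qualifying boundary gives stanine = 4

4


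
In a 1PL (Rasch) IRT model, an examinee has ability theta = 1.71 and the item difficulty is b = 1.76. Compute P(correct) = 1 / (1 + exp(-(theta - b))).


theta - b = 1.71 - 1.76 = -0.05
exp(-(theta - b)) = exp(0.05) = 1.0513
P = 1 / (1 + 1.0513)
P = 0.4875

0.4875


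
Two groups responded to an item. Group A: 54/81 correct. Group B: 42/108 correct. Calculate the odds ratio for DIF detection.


Odds_A = 54/27 = 2.0
Odds_B = 42/66 = 0.6364
OR = Odds_A / Odds_B = 2.0 / 0.6364
Exactly, OR = (54 * 66) / (27 * 42) = 3564 / 1134
OR = 3.1429

3.1429


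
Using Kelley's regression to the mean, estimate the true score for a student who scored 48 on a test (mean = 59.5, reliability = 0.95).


T_est = rxx * X + (1 - rxx) * mean
T_est = 0.95 * 48 + 0.05 * 59.5
T_est = 45.6 + 2.975
T_est = 48.575

48.575


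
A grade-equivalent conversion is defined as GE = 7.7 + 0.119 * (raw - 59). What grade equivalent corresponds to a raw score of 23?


raw - median = 23 - 59 = -36
slope * diff = 0.119 * -36 = -4.284
GE = 7.7 + -4.284
GE = 3.416

3.416


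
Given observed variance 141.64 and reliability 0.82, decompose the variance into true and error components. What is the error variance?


var_true = rxx * var_obs = 0.82 * 141.64 = 116.1448
var_error = var_obs - var_true
var_error = 141.64 - 116.1448
var_error = 25.4952

25.4952


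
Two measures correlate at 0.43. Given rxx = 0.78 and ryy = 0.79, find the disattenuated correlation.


r_corrected = rxy / sqrt(rxx * ryy)
= 0.43 / sqrt(0.78 * 0.79)
= 0.43 / sqrt(0.6162)
= 0.43 / 0.784984
r_corrected = 0.5478

0.5478
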